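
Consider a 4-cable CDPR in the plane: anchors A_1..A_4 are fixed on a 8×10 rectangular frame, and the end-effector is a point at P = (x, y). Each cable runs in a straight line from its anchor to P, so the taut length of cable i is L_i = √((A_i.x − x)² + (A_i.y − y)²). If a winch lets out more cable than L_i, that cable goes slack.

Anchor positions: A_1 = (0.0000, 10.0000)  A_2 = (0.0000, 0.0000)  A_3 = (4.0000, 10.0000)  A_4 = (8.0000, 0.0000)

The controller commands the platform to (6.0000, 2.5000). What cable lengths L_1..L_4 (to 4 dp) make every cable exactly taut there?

(9.6047, 6.5000, 7.7621, 3.2016)

L_1: Δ = A_1−P = (-6.0000, 7.5000) → ‖Δ‖ = √92.2500 = 9.6047
L_2: Δ = A_2−P = (-6.0000, -2.5000) → ‖Δ‖ = √42.2500 = 6.5000
L_3: Δ = A_3−P = (-2.0000, 7.5000) → ‖Δ‖ = √60.2500 = 7.7621
L_4: Δ = A_4−P = (2.0000, -2.5000) → ‖Δ‖ = √10.2500 = 3.2016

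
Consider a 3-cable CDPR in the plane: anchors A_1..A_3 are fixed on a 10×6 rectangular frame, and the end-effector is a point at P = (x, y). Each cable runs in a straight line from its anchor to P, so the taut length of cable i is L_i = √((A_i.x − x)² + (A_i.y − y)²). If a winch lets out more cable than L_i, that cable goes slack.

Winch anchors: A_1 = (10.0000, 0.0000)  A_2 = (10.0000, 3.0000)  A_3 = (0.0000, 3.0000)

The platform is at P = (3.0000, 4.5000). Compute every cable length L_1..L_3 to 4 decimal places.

(8.3217, 7.1589, 3.3541)

L_1: Δ = A_1−P = (7.0000, -4.5000) → ‖Δ‖ = √69.2500 = 8.3217
L_2: Δ = A_2−P = (7.0000, -1.5000) → ‖Δ‖ = √51.2500 = 7.1589
L_3: Δ = A_3−P = (-3.0000, -1.5000) → ‖Δ‖ = √11.2500 = 3.3541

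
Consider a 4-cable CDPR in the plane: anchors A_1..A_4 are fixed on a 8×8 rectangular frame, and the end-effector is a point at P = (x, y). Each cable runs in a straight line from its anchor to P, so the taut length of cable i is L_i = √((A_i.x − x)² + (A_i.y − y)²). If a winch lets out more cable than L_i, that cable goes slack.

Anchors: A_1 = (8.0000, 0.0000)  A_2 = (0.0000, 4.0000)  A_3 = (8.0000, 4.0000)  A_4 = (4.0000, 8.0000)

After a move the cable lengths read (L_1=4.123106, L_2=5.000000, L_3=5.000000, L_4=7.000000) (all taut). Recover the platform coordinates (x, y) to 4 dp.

each cable: (A_i−P)·(A_i−P) = L_i²; let c_i = ‖A_i‖²−L_i²
c_1 = 64.0000+0.0000−17.0000 = 47.0000
row 1: 16.0000x − 8.0000y = 56.0000  (c_2=-9.0000)
row 2: 0.0000x − 8.0000y = -8.0000  (c_3=55.0000)
row 3: 8.0000x − 16.0000y = 16.0000  (c_4=31.0000)
Cramer on rows 1–2 → x = 4.0000, y = 1.0000
check cable 4: ‖A_4−P‖² = 49.0000 ≈ L_4² = 49.0000 ✓

(4.0000, 1.0000)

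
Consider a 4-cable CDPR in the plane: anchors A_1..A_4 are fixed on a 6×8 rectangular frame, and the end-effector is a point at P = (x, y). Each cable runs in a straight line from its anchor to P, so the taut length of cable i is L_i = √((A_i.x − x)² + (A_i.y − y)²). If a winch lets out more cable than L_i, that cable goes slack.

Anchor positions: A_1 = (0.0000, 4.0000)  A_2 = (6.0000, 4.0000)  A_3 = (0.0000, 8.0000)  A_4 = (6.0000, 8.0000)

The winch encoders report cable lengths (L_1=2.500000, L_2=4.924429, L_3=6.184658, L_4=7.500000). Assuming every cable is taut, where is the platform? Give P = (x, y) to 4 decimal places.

each cable: (A_i−P)·(A_i−P) = L_i²; let c_i = ‖A_i‖²−L_i²
c_1 = 0.0000+16.0000−6.2500 = 9.7500
row 1: -12.0000x + 0.0000y = -18.0000  (c_2=27.7500)
row 2: 0.0000x − 8.0000y = -16.0000  (c_3=25.7500)
row 3: -12.0000x − 8.0000y = -34.0000  (c_4=43.7500)
Cramer on rows 1–2 → x = 1.5000, y = 2.0000
check cable 4: ‖A_4−P‖² = 56.2500 ≈ L_4² = 56.2500 ✓

(1.5000, 2.0000)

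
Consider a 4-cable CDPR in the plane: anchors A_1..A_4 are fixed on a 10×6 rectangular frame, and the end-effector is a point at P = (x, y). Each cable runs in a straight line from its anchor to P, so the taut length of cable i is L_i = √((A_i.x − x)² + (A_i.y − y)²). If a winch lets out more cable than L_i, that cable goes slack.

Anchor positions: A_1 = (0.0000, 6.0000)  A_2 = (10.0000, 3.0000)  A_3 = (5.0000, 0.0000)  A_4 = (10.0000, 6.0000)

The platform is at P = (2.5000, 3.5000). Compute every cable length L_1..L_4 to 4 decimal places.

(3.5355, 7.5166, 4.3012, 7.9057)

L_1 = √((0.0000−2.5000)² + (6.0000−3.5000)²) = 3.5355
L_2 = √((10.0000−2.5000)² + (3.0000−3.5000)²) = 7.5166
L_3 = √((5.0000−2.5000)² + (0.0000−3.5000)²) = 4.3012
L_4 = √((10.0000−2.5000)² + (6.0000−3.5000)²) = 7.9057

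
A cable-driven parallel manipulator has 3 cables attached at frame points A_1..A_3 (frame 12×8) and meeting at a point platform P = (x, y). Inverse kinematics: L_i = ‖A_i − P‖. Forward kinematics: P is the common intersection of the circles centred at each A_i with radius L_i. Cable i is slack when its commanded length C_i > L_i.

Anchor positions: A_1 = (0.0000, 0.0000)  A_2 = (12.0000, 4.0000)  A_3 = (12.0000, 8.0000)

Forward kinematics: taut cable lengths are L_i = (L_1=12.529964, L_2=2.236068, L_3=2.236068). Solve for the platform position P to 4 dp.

expand ‖A_i−P‖²=L_i² and subtract eq 1 (c_i ≔ ‖A_i‖²−L_i²)
c_1 = 0.0000+0.0000−157.0000 = -157.0000
eq1−eq2 → [-24.0000  -8.0000]·P = -312.0000
eq1−eq3 → [-24.0000  -16.0000]·P = -360.0000
2×2 solve → P = (11.0000, 6.0000)

(11.0000, 6.0000)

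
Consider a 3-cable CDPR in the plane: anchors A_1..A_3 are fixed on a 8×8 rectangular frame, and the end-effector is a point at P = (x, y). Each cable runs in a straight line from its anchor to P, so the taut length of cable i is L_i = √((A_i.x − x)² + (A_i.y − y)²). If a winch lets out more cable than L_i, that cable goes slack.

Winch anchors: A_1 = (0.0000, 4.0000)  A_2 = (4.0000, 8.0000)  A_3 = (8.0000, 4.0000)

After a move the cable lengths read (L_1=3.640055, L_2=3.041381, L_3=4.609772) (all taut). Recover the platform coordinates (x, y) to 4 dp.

expand ‖A_i−P‖²=L_i² and subtract eq 1 (q_i ≔ ‖A_i‖²−L_i²)
q_1 = 0.0000+16.0000−13.2500 = 2.7500
eq1−eq2 → [-8.0000  -8.0000]·P = -68.0000
eq1−eq3 → [-16.0000  0.0000]·P = -56.0000
2×2 solve → P = (3.5000, 5.0000)

(3.5000, 5.0000)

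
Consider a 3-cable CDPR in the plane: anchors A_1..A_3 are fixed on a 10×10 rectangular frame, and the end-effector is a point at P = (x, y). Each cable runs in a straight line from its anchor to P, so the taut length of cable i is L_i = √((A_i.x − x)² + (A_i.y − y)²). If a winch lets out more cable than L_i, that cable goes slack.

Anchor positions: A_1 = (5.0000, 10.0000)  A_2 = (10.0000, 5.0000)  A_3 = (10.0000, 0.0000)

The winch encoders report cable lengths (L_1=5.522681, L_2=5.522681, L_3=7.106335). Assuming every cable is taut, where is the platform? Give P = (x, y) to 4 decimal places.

(4.5000, 4.5000)

expand ‖A_i−P‖²=L_i² and subtract eq 1 (q_i ≔ ‖A_i‖²−L_i²)
q_1 = 25.0000+100.0000−30.5000 = 94.5000
eq1−eq2 → [-10.0000  10.0000]·P = 0.0000
eq1−eq3 → [-10.0000  20.0000]·P = 45.0000
2×2 solve → P = (4.5000, 4.5000)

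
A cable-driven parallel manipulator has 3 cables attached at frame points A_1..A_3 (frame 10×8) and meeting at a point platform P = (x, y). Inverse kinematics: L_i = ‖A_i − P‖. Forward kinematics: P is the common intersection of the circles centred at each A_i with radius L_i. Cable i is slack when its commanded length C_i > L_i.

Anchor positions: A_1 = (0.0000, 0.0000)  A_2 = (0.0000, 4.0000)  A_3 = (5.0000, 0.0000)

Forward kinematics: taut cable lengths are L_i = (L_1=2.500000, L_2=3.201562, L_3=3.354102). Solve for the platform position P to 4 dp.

(2.0000, 1.5000)

circle eqns → linear via eq_j − eq_1; set q_j = A_j·A_j − L_j²
q_1 = 0.0000+0.0000−6.2500 = -6.2500
0.0000·x − 8.0000·y = q_1−q_2 = -12.0000
-10.0000·x + 0.0000·y = q_1−q_3 = -20.0000
solve first two rows → x=2.0000, y=1.5000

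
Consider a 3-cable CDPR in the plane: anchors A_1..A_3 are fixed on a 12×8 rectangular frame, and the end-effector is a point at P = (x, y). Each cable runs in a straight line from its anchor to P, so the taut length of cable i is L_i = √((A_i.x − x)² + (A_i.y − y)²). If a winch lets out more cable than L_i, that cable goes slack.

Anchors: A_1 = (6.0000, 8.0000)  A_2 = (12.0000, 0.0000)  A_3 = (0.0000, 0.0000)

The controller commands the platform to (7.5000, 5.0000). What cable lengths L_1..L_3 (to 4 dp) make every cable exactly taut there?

(3.3541, 6.7268, 9.0139)

L_1: Δ = A_1−P = (-1.5000, 3.0000) → ‖Δ‖ = √11.2500 = 3.3541
L_2: Δ = A_2−P = (4.5000, -5.0000) → ‖Δ‖ = √45.2500 = 6.7268
L_3: Δ = A_3−P = (-7.5000, -5.0000) → ‖Δ‖ = √81.2500 = 9.0139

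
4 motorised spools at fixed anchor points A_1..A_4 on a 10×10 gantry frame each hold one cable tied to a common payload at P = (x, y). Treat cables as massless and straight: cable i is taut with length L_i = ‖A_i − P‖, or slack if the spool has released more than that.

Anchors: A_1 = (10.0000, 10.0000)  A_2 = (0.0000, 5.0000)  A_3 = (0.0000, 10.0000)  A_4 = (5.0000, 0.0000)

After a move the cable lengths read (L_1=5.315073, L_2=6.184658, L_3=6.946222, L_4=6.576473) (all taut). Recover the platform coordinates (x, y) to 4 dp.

circle eqns → linear via eq_j − eq_1; set c_j = A_j·A_j − L_j²
c_1 = 100.0000+100.0000−28.2500 = 171.7500
20.0000·x + 10.0000·y = c_1−c_2 = 185.0000
20.0000·x + 0.0000·y = c_1−c_3 = 120.0000
10.0000·x + 20.0000·y = c_1−c_4 = 190.0000
solve first two rows → x=6.0000, y=6.5000
check cable 4: ‖A_4−P‖² = 43.2500 ≈ L_4² = 43.2500 ✓

(6.0000, 6.5000)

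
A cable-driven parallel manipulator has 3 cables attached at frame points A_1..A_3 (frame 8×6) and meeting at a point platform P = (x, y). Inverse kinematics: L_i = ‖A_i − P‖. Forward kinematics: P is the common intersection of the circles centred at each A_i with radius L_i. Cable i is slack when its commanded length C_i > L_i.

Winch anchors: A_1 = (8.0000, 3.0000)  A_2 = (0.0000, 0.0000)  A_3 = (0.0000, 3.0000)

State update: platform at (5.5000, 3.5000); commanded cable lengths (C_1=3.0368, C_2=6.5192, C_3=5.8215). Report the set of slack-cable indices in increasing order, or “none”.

1, 3

cable 1: √((2.5000)²+(-0.5000)²)=2.5495, C_1=3.0368: slack
cable 2: √((-5.5000)²+(-3.5000)²)=6.5192, C_2=6.5192: taut
cable 3: √((-5.5000)²+(-0.5000)²)=5.5227, C_3=5.8215: slack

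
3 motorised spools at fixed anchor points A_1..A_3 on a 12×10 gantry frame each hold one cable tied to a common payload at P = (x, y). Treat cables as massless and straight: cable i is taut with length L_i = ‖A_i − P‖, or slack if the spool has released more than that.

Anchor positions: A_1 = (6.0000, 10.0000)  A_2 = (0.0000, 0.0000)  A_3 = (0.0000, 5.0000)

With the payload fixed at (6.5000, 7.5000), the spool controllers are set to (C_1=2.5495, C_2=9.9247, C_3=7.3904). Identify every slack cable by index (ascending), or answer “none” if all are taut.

3

i=1: geometric 2.5495 vs commanded 2.5495 ⇒ taut
i=2: geometric 9.9247 vs commanded 9.9247 ⇒ taut
i=3: geometric 6.9642 vs commanded 7.3904 ⇒ slack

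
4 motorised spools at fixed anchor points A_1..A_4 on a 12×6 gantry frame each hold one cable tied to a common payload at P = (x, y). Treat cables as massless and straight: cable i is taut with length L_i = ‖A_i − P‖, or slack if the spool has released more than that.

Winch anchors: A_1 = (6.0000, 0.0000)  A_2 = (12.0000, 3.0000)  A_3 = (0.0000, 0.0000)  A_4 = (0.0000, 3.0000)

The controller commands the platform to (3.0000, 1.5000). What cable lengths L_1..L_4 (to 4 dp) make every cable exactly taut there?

(3.3541, 9.1241, 3.3541, 3.3541)

L_1: Δ = A_1−P = (3.0000, -1.5000) → ‖Δ‖ = √11.2500 = 3.3541
L_2: Δ = A_2−P = (9.0000, 1.5000) → ‖Δ‖ = √83.2500 = 9.1241
L_3: Δ = A_3−P = (-3.0000, -1.5000) → ‖Δ‖ = √11.2500 = 3.3541
L_4: Δ = A_4−P = (-3.0000, 1.5000) → ‖Δ‖ = √11.2500 = 3.3541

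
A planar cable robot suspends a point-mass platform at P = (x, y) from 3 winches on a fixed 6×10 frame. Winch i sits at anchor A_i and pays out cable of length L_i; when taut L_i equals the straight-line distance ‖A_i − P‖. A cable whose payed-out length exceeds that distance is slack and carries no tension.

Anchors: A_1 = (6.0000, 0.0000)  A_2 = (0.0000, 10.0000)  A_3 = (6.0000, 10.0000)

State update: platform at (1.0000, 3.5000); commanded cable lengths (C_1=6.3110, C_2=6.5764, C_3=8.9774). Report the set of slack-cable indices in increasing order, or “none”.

cable 1: L_1 = ‖A_1−P‖ = 6.1033;  C_1 = 6.3110 → slack
cable 2: L_2 = ‖A_2−P‖ = 6.5765;  C_2 = 6.5764 → taut
cable 3: L_3 = ‖A_3−P‖ = 8.2006;  C_3 = 8.9774 → slack

1, 3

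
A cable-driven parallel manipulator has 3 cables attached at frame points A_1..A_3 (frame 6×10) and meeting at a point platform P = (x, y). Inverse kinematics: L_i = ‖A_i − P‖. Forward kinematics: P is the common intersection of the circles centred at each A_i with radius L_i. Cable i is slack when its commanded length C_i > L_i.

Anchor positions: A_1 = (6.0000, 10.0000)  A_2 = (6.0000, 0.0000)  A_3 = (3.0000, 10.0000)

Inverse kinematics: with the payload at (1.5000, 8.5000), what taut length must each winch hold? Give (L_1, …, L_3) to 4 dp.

L_1: Δ = A_1−P = (4.5000, 1.5000) → ‖Δ‖ = √22.5000 = 4.7434
L_2: Δ = A_2−P = (4.5000, -8.5000) → ‖Δ‖ = √92.5000 = 9.6177
L_3: Δ = A_3−P = (1.5000, 1.5000) → ‖Δ‖ = √4.5000 = 2.1213

(4.7434, 9.6177, 2.1213)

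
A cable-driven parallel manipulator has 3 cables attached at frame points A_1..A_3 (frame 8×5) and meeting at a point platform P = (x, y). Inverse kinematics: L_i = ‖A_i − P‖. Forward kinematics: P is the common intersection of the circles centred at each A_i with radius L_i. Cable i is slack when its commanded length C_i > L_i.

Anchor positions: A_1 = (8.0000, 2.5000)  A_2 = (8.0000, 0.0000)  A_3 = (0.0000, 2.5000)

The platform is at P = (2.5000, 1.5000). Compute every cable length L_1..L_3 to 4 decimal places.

cable 1: Δx=5.5000, Δy=1.0000; L_1 = √(Δx²+Δy²) = 5.5902
cable 2: Δx=5.5000, Δy=-1.5000; L_2 = √(Δx²+Δy²) = 5.7009
cable 3: Δx=-2.5000, Δy=1.0000; L_3 = √(Δx²+Δy²) = 2.6926

(5.5902, 5.7009, 2.6926)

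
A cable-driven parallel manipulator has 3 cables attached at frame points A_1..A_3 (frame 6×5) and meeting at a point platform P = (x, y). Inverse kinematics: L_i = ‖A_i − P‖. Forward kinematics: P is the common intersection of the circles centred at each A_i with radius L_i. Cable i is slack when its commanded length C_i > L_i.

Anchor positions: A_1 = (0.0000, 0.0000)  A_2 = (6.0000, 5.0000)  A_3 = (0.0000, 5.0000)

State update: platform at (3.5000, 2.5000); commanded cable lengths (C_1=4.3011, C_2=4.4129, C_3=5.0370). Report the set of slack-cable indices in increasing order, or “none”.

cable 1: √((-3.5000)²+(-2.5000)²)=4.3012, C_1=4.3011: taut
cable 2: √((2.5000)²+(2.5000)²)=3.5355, C_2=4.4129: slack
cable 3: √((-3.5000)²+(2.5000)²)=4.3012, C_3=5.0370: slack

2, 3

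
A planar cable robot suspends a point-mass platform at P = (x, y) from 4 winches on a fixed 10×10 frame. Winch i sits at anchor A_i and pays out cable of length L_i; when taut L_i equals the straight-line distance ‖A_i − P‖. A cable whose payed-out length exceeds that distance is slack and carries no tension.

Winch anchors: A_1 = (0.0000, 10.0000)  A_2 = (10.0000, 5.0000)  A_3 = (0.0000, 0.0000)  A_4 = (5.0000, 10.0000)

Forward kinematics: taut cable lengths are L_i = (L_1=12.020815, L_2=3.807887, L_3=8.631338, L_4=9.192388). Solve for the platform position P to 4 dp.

(8.5000, 1.5000)

circle eqns → linear via eq_j − eq_1; set c_j = A_j·A_j − L_j²
c_1 = 0.0000+100.0000−144.5000 = -44.5000
-20.0000·x + 10.0000·y = c_1−c_2 = -155.0000
0.0000·x + 20.0000·y = c_1−c_3 = 30.0000
-10.0000·x + 0.0000·y = c_1−c_4 = -85.0000
solve first two rows → x=8.5000, y=1.5000
check cable 4: ‖A_4−P‖² = 84.5000 ≈ L_4² = 84.5000 ✓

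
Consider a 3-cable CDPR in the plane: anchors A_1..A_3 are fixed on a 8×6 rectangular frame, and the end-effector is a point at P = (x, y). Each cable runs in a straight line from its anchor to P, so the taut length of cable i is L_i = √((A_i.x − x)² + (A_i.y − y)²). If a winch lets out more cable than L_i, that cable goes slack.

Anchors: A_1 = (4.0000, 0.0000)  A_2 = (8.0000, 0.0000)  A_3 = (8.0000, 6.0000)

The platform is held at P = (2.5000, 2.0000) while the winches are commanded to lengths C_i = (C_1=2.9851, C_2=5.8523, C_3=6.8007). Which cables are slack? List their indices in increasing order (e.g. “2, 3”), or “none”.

cable 1: √((1.5000)²+(-2.0000)²)=2.5000, C_1=2.9851: slack
cable 2: √((5.5000)²+(-2.0000)²)=5.8523, C_2=5.8523: taut
cable 3: √((5.5000)²+(4.0000)²)=6.8007, C_3=6.8007: taut

1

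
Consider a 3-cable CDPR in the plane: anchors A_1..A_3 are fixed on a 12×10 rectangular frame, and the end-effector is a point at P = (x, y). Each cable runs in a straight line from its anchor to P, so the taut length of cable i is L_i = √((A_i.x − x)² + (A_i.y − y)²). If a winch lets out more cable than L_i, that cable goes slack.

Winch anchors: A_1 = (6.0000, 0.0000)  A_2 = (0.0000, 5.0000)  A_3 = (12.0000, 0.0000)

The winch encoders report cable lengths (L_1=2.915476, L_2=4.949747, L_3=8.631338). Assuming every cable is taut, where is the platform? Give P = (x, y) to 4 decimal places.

circle eqns → linear via eq_j − eq_1; set c_j = A_j·A_j − L_j²
c_1 = 36.0000+0.0000−8.5000 = 27.5000
12.0000·x − 10.0000·y = c_1−c_2 = 27.0000
-12.0000·x + 0.0000·y = c_1−c_3 = -42.0000
solve first two rows → x=3.5000, y=1.5000

(3.5000, 1.5000)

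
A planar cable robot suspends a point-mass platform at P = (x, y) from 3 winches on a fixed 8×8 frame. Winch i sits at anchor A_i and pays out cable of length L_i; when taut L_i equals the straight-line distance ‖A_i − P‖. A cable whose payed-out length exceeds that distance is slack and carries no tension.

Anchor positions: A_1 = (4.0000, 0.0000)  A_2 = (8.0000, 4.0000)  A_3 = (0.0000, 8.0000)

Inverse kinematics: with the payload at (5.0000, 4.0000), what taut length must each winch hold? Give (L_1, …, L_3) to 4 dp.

L_1 = √((4.0000−5.0000)² + (0.0000−4.0000)²) = 4.1231
L_2 = √((8.0000−5.0000)² + (4.0000−4.0000)²) = 3.0000
L_3 = √((0.0000−5.0000)² + (8.0000−4.0000)²) = 6.4031

(4.1231, 3.0000, 6.4031)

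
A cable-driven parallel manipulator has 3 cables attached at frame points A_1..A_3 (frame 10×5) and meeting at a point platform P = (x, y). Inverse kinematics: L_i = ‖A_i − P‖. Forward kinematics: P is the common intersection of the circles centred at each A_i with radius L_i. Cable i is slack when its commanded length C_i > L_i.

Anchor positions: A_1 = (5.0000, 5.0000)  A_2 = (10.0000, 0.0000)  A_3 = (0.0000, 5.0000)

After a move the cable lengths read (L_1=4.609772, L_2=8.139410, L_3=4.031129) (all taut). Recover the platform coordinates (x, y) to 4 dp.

(2.0000, 1.5000)

each cable: (A_i−P)·(A_i−P) = L_i²; let q_i = ‖A_i‖²−L_i²
q_1 = 25.0000+25.0000−21.2500 = 28.7500
row 1: -10.0000x + 10.0000y = -5.0000  (q_2=33.7500)
row 2: 10.0000x + 0.0000y = 20.0000  (q_3=8.7500)
Cramer on rows 1–2 → x = 2.0000, y = 1.5000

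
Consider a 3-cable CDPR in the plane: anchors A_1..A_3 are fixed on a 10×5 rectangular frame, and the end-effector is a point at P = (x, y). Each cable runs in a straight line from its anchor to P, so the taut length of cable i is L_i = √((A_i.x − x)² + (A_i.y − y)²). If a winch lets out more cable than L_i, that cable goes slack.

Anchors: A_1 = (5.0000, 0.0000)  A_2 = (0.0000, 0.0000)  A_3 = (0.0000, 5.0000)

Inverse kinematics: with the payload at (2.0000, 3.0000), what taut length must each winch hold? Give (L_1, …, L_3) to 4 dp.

(4.2426, 3.6056, 2.8284)

L_1 = √((5.0000−2.0000)² + (0.0000−3.0000)²) = 4.2426
L_2 = √((0.0000−2.0000)² + (0.0000−3.0000)²) = 3.6056
L_3 = √((0.0000−2.0000)² + (5.0000−3.0000)²) = 2.8284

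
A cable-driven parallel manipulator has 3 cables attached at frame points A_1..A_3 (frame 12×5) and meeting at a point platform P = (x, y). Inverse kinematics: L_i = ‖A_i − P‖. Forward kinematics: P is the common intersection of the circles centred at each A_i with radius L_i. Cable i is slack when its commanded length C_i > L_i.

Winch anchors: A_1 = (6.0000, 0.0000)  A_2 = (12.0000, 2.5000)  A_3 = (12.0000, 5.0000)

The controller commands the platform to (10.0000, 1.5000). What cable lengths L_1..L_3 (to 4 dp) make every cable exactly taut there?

(4.2720, 2.2361, 4.0311)

cable 1: Δx=-4.0000, Δy=-1.5000; L_1 = √(Δx²+Δy²) = 4.2720
cable 2: Δx=2.0000, Δy=1.0000; L_2 = √(Δx²+Δy²) = 2.2361
cable 3: Δx=2.0000, Δy=3.5000; L_3 = √(Δx²+Δy²) = 4.0311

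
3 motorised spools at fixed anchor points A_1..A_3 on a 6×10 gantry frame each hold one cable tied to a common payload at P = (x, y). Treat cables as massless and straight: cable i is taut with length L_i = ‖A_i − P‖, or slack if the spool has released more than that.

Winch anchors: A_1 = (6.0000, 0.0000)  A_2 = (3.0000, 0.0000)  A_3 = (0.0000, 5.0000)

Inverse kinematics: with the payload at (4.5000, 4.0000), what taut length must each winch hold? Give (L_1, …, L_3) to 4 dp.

(4.2720, 4.2720, 4.6098)

cable 1: Δx=1.5000, Δy=-4.0000; L_1 = √(Δx²+Δy²) = 4.2720
cable 2: Δx=-1.5000, Δy=-4.0000; L_2 = √(Δx²+Δy²) = 4.2720
cable 3: Δx=-4.5000, Δy=1.0000; L_3 = √(Δx²+Δy²) = 4.6098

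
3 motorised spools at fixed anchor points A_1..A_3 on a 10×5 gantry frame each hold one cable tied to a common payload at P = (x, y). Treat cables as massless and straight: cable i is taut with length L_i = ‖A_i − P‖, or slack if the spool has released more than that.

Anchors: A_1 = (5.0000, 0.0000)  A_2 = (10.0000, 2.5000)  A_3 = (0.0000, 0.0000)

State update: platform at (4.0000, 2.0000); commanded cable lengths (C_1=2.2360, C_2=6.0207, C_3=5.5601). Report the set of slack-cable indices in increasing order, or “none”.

cable 1: L_1 = ‖A_1−P‖ = 2.2361;  C_1 = 2.2360 → taut
cable 2: L_2 = ‖A_2−P‖ = 6.0208;  C_2 = 6.0207 → taut
cable 3: L_3 = ‖A_3−P‖ = 4.4721;  C_3 = 5.5601 → slack

3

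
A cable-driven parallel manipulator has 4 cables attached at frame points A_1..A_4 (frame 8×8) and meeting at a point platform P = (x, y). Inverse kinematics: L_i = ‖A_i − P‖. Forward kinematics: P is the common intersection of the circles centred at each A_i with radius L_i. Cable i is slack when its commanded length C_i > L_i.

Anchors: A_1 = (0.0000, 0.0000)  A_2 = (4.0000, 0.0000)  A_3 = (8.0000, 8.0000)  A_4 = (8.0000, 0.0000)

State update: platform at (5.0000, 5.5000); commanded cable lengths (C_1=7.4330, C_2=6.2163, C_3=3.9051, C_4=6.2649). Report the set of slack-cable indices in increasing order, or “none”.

cable 1: √((-5.0000)²+(-5.5000)²)=7.4330, C_1=7.4330: taut
cable 2: √((-1.0000)²+(-5.5000)²)=5.5902, C_2=6.2163: slack
cable 3: √((3.0000)²+(2.5000)²)=3.9051, C_3=3.9051: taut
cable 4: √((3.0000)²+(-5.5000)²)=6.2650, C_4=6.2649: taut

2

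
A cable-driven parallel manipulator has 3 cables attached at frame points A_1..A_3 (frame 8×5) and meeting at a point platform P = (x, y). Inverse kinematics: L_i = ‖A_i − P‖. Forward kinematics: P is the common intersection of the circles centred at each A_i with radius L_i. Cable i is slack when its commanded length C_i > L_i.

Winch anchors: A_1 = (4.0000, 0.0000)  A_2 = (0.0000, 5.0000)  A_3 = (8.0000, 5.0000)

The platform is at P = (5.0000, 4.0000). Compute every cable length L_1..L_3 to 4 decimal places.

(4.1231, 5.0990, 3.1623)

L_1 = √((4.0000−5.0000)² + (0.0000−4.0000)²) = 4.1231
L_2 = √((0.0000−5.0000)² + (5.0000−4.0000)²) = 5.0990
L_3 = √((8.0000−5.0000)² + (5.0000−4.0000)²) = 3.1623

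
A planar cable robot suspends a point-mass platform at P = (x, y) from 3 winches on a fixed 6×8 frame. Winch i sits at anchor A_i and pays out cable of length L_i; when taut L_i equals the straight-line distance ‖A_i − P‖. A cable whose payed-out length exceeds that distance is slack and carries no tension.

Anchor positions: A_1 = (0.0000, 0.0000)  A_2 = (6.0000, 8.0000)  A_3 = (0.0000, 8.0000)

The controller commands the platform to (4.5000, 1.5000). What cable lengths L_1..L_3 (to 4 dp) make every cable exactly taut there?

L_1: Δ = A_1−P = (-4.5000, -1.5000) → ‖Δ‖ = √22.5000 = 4.7434
L_2: Δ = A_2−P = (1.5000, 6.5000) → ‖Δ‖ = √44.5000 = 6.6708
L_3: Δ = A_3−P = (-4.5000, 6.5000) → ‖Δ‖ = √62.5000 = 7.9057

(4.7434, 6.6708, 7.9057)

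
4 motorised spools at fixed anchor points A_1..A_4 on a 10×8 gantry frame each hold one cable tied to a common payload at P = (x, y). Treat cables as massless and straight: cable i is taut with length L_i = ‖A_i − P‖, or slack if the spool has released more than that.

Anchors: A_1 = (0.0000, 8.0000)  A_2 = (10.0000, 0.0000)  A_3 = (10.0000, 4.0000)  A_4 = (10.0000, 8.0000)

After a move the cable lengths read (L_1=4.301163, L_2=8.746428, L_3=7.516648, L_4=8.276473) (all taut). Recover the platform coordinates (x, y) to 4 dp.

expand ‖A_i−P‖²=L_i² and subtract eq 1 (k_i ≔ ‖A_i‖²−L_i²)
k_1 = 0.0000+64.0000−18.5000 = 45.5000
eq1−eq2 → [-20.0000  16.0000]·P = 22.0000
eq1−eq3 → [-20.0000  8.0000]·P = -14.0000
eq1−eq4 → [-20.0000  0.0000]·P = -50.0000
2×2 solve → P = (2.5000, 4.5000)
check cable 4: ‖A_4−P‖² = 68.5000 ≈ L_4² = 68.5000 ✓

(2.5000, 4.5000)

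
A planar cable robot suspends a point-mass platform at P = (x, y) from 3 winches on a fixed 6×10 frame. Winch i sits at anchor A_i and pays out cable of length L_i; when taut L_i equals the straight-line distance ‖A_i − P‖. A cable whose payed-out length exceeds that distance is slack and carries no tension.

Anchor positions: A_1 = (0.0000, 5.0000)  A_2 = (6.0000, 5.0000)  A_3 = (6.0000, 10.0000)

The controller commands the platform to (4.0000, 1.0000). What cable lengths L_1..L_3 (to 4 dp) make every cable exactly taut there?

L_1 = √((0.0000−4.0000)² + (5.0000−1.0000)²) = 5.6569
L_2 = √((6.0000−4.0000)² + (5.0000−1.0000)²) = 4.4721
L_3 = √((6.0000−4.0000)² + (10.0000−1.0000)²) = 9.2195

(5.6569, 4.4721, 9.2195)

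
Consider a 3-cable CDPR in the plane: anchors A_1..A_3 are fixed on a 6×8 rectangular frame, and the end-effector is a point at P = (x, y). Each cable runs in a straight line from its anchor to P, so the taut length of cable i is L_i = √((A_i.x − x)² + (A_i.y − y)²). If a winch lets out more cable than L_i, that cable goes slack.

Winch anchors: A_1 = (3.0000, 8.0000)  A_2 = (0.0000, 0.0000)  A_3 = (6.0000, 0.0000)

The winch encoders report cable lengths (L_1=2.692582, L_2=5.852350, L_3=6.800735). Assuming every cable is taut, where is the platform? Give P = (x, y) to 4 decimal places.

expand ‖A_i−P‖²=L_i² and subtract eq 1 (k_i ≔ ‖A_i‖²−L_i²)
k_1 = 9.0000+64.0000−7.2500 = 65.7500
eq1−eq2 → [6.0000  16.0000]·P = 100.0000
eq1−eq3 → [-6.0000  16.0000]·P = 76.0000
2×2 solve → P = (2.0000, 5.5000)

(2.0000, 5.5000)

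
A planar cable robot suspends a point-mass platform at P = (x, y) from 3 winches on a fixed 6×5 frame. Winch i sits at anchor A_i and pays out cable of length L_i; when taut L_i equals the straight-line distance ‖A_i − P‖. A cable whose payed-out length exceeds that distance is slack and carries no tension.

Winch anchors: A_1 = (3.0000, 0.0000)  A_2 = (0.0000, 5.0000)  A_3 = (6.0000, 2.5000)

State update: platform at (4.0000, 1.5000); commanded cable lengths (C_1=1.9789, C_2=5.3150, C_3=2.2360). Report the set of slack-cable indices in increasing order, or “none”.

1

cable 1: L_1 = ‖A_1−P‖ = 1.8028;  C_1 = 1.9789 → slack
cable 2: L_2 = ‖A_2−P‖ = 5.3151;  C_2 = 5.3150 → taut
cable 3: L_3 = ‖A_3−P‖ = 2.2361;  C_3 = 2.2360 → taut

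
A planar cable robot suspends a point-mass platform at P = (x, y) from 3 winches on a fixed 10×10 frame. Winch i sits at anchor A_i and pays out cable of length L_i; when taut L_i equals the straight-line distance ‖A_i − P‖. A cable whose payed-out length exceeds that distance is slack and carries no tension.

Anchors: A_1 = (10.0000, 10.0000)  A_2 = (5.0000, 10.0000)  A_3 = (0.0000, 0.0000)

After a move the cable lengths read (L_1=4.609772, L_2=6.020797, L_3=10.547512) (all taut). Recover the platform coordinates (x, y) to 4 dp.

circle eqns → linear via eq_j − eq_1; set k_j = A_j·A_j − L_j²
k_1 = 100.0000+100.0000−21.2500 = 178.7500
10.0000·x + 0.0000·y = k_1−k_2 = 90.0000
20.0000·x + 20.0000·y = k_1−k_3 = 290.0000
solve first two rows → x=9.0000, y=5.5000

(9.0000, 5.5000)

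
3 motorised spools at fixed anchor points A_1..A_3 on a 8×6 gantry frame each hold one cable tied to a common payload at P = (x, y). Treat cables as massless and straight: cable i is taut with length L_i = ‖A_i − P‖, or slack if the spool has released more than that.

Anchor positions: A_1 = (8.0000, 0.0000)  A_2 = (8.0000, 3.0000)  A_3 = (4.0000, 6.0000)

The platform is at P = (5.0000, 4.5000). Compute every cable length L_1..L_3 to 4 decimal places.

L_1: Δ = A_1−P = (3.0000, -4.5000) → ‖Δ‖ = √29.2500 = 5.4083
L_2: Δ = A_2−P = (3.0000, -1.5000) → ‖Δ‖ = √11.2500 = 3.3541
L_3: Δ = A_3−P = (-1.0000, 1.5000) → ‖Δ‖ = √3.2500 = 1.8028

(5.4083, 3.3541, 1.8028)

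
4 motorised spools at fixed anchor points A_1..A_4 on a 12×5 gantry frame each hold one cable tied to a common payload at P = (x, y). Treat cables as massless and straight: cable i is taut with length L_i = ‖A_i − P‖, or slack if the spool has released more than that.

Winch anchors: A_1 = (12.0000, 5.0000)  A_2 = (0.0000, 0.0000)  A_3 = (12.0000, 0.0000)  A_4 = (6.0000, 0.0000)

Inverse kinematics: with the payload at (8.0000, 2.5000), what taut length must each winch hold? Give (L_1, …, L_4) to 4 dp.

(4.7170, 8.3815, 4.7170, 3.2016)

L_1 = √((12.0000−8.0000)² + (5.0000−2.5000)²) = 4.7170
L_2 = √((0.0000−8.0000)² + (0.0000−2.5000)²) = 8.3815
L_3 = √((12.0000−8.0000)² + (0.0000−2.5000)²) = 4.7170
L_4 = √((6.0000−8.0000)² + (0.0000−2.5000)²) = 3.2016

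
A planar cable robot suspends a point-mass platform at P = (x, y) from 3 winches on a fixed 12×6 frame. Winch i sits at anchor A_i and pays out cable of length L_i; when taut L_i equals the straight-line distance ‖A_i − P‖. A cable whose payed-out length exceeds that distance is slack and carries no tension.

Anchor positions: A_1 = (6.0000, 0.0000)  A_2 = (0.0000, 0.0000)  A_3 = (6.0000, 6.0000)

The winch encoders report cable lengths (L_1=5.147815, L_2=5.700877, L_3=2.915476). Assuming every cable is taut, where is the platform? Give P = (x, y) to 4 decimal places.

(3.5000, 4.5000)

expand ‖A_i−P‖²=L_i² and subtract eq 1 (q_i ≔ ‖A_i‖²−L_i²)
q_1 = 36.0000+0.0000−26.5000 = 9.5000
eq1−eq2 → [12.0000  0.0000]·P = 42.0000
eq1−eq3 → [0.0000  -12.0000]·P = -54.0000
2×2 solve → P = (3.5000, 4.5000)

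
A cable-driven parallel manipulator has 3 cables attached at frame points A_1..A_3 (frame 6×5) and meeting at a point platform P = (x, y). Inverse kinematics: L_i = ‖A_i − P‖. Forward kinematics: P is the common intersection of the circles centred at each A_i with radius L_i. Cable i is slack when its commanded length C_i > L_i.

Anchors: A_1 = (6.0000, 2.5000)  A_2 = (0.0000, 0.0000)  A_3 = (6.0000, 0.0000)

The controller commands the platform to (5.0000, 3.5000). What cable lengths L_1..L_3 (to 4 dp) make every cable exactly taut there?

cable 1: Δx=1.0000, Δy=-1.0000; L_1 = √(Δx²+Δy²) = 1.4142
cable 2: Δx=-5.0000, Δy=-3.5000; L_2 = √(Δx²+Δy²) = 6.1033
cable 3: Δx=1.0000, Δy=-3.5000; L_3 = √(Δx²+Δy²) = 3.6401

(1.4142, 6.1033, 3.6401)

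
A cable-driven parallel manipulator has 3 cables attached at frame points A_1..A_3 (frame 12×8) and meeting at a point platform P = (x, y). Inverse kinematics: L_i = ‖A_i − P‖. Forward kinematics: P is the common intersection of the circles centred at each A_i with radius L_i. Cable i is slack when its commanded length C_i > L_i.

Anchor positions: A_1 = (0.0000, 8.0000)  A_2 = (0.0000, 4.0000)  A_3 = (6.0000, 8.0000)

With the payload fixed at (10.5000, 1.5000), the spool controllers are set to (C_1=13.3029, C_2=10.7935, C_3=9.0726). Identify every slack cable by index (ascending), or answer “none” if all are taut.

1, 3

i=1: geometric 12.3491 vs commanded 13.3029 ⇒ slack
i=2: geometric 10.7935 vs commanded 10.7935 ⇒ taut
i=3: geometric 7.9057 vs commanded 9.0726 ⇒ slack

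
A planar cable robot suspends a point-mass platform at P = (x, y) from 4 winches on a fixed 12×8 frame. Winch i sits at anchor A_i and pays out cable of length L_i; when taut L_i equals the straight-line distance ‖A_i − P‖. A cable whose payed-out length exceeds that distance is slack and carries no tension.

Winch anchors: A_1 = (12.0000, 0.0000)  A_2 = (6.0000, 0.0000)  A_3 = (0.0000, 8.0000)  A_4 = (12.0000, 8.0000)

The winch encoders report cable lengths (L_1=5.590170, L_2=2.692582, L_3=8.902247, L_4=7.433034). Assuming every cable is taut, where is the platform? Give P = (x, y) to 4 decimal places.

(7.0000, 2.5000)

circle eqns → linear via eq_j − eq_1; set c_j = A_j·A_j − L_j²
c_1 = 144.0000+0.0000−31.2500 = 112.7500
12.0000·x + 0.0000·y = c_1−c_2 = 84.0000
24.0000·x − 16.0000·y = c_1−c_3 = 128.0000
0.0000·x − 16.0000·y = c_1−c_4 = -40.0000
solve first two rows → x=7.0000, y=2.5000
check cable 4: ‖A_4−P‖² = 55.2500 ≈ L_4² = 55.2500 ✓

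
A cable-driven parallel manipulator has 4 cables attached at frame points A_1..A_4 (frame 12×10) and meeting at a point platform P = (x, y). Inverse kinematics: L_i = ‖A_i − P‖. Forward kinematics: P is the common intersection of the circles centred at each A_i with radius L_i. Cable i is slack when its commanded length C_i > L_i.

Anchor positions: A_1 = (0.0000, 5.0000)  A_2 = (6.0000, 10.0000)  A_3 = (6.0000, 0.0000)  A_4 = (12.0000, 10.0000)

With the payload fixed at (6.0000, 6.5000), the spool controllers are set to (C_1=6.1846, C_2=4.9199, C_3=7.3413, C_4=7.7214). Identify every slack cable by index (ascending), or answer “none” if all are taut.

2, 3, 4

cable 1: L_1 = ‖A_1−P‖ = 6.1847;  C_1 = 6.1846 → taut
cable 2: L_2 = ‖A_2−P‖ = 3.5000;  C_2 = 4.9199 → slack
cable 3: L_3 = ‖A_3−P‖ = 6.5000;  C_3 = 7.3413 → slack
cable 4: L_4 = ‖A_4−P‖ = 6.9462;  C_4 = 7.7214 → slack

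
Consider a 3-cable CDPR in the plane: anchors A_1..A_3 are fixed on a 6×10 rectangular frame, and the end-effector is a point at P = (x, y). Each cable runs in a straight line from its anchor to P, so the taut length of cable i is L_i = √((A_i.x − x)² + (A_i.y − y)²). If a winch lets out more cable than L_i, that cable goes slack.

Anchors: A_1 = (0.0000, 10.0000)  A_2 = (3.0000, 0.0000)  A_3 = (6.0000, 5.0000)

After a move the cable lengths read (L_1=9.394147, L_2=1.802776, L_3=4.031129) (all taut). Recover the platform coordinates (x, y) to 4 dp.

(4.0000, 1.5000)

each cable: (A_i−P)·(A_i−P) = L_i²; let c_i = ‖A_i‖²−L_i²
c_1 = 0.0000+100.0000−88.2500 = 11.7500
row 1: -6.0000x + 20.0000y = 6.0000  (c_2=5.7500)
row 2: -12.0000x + 10.0000y = -33.0000  (c_3=44.7500)
Cramer on rows 1–2 → x = 4.0000, y = 1.5000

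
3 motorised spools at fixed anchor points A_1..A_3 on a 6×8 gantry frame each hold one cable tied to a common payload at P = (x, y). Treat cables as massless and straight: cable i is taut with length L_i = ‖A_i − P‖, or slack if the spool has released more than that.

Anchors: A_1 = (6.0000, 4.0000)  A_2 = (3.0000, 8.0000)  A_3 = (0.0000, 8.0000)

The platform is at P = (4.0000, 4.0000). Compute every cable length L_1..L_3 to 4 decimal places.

L_1 = √((6.0000−4.0000)² + (4.0000−4.0000)²) = 2.0000
L_2 = √((3.0000−4.0000)² + (8.0000−4.0000)²) = 4.1231
L_3 = √((0.0000−4.0000)² + (8.0000−4.0000)²) = 5.6569

(2.0000, 4.1231, 5.6569)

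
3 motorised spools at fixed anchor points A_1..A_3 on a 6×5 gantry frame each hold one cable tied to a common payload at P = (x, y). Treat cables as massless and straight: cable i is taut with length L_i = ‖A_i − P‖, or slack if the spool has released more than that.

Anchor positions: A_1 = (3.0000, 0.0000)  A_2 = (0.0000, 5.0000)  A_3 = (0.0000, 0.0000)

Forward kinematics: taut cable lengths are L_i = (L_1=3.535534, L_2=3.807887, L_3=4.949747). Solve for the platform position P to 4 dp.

(3.5000, 3.5000)

expand ‖A_i−P‖²=L_i² and subtract eq 1 (q_i ≔ ‖A_i‖²−L_i²)
q_1 = 9.0000+0.0000−12.5000 = -3.5000
eq1−eq2 → [6.0000  -10.0000]·P = -14.0000
eq1−eq3 → [6.0000  0.0000]·P = 21.0000
2×2 solve → P = (3.5000, 3.5000)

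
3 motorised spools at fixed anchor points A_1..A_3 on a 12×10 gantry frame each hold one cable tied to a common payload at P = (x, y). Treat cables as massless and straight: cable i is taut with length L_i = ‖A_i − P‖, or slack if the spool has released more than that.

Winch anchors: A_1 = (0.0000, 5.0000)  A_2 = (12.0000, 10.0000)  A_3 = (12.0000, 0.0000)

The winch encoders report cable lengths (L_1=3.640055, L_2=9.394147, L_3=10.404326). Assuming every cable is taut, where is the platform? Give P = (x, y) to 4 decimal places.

circle eqns → linear via eq_j − eq_1; set k_j = A_j·A_j − L_j²
k_1 = 0.0000+25.0000−13.2500 = 11.7500
-24.0000·x − 10.0000·y = k_1−k_2 = -144.0000
-24.0000·x + 10.0000·y = k_1−k_3 = -24.0000
solve first two rows → x=3.5000, y=6.0000

(3.5000, 6.0000)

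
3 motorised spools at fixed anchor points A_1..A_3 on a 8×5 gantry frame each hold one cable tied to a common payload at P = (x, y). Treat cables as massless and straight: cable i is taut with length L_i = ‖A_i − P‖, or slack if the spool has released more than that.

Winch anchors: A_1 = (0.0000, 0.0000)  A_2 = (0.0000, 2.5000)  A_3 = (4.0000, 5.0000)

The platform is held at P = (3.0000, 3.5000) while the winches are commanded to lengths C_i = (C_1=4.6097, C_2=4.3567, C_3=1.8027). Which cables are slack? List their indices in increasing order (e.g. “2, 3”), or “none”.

i=1: geometric 4.6098 vs commanded 4.6097 ⇒ taut
i=2: geometric 3.1623 vs commanded 4.3567 ⇒ slack
i=3: geometric 1.8028 vs commanded 1.8027 ⇒ taut

2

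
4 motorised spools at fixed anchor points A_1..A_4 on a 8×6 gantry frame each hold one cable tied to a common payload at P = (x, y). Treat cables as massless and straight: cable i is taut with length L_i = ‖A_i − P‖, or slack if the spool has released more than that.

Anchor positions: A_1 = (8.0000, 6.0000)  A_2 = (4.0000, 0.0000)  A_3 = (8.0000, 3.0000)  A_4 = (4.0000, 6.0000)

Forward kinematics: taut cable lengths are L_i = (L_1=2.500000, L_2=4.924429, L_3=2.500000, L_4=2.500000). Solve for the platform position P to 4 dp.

(6.0000, 4.5000)

expand ‖A_i−P‖²=L_i² and subtract eq 1 (k_i ≔ ‖A_i‖²−L_i²)
k_1 = 64.0000+36.0000−6.2500 = 93.7500
eq1−eq2 → [8.0000  12.0000]·P = 102.0000
eq1−eq3 → [0.0000  6.0000]·P = 27.0000
eq1−eq4 → [8.0000  0.0000]·P = 48.0000
2×2 solve → P = (6.0000, 4.5000)
check cable 4: ‖A_4−P‖² = 6.2500 ≈ L_4² = 6.2500 ✓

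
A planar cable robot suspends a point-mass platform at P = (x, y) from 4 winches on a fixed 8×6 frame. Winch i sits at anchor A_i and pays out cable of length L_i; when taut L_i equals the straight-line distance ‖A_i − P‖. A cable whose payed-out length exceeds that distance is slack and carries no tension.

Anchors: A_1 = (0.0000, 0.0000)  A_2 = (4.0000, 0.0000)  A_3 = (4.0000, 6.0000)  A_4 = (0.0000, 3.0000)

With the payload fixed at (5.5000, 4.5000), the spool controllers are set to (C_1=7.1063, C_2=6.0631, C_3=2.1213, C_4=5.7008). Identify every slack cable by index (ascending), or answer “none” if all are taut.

2

cable 1: √((-5.5000)²+(-4.5000)²)=7.1063, C_1=7.1063: taut
cable 2: √((-1.5000)²+(-4.5000)²)=4.7434, C_2=6.0631: slack
cable 3: √((-1.5000)²+(1.5000)²)=2.1213, C_3=2.1213: taut
cable 4: √((-5.5000)²+(-1.5000)²)=5.7009, C_4=5.7008: taut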